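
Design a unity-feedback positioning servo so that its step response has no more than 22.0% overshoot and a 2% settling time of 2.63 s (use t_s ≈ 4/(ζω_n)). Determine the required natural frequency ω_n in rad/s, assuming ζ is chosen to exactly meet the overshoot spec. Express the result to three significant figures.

Inverting the overshoot relation: ζ = |ln 0.220|/√(π² + ln²0.220) = 0.434.
From t_s ≈ 4/(ζω_n): ω_n = 4/(ζ·t_s) = 4/(0.434·2.63) = 3.50 rad/s.

ω_n ≈ 3.50 rad/s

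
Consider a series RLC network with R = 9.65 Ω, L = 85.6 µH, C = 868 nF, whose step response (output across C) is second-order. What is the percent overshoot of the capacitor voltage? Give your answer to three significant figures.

%OS ≈ 17.4%

For a series RLC circuit (capacitor voltage as output), ω_n = 1/√(LC) = 1/√(85.6 µH · 868 nF) = 116000 rad/s.
ζ = (R/2)·√(C/L) = (9.65/2)·√(868 nF/85.6 µH) = 0.486.
Overshoot: exp(−π·0.486/√(1−0.486²)) = 0.174, i.e. 17.4%.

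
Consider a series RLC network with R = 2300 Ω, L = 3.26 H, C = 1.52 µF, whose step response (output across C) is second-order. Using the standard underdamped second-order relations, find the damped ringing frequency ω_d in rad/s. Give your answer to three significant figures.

ω_d ≈ 278 rad/s

For a series RLC circuit (capacitor voltage as output), ω_n = 1/√(LC) = 1/√(3.26 H · 1.52 µF) = 449 rad/s.
ζ = (R/2)·√(C/L) = (2300/2)·√(1.52 µF/3.26 H) = 0.785.
ω_d = ω_n√(1−ζ²) = 278 rad/s.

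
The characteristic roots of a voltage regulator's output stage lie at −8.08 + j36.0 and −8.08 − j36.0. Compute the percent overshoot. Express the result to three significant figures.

%OS ≈ 49.4%

With σ = 8.08, ω_d = 36.0: ω_n = √(σ²+ω_d²) = 36.9 rad/s, ζ = σ/ω_n = 0.219.
Overshoot: exp(−π·0.219/√(1−0.219²)) = 0.494, i.e. 49.4%.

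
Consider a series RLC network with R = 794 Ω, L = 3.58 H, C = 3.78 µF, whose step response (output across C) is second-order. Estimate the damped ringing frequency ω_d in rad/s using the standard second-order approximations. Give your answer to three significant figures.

For a series RLC circuit (capacitor voltage as output), ω_n = 1/√(LC) = 1/√(3.58 H · 3.78 µF) = 272 rad/s.
ζ = (R/2)·√(C/L) = (794/2)·√(3.78 µF/3.58 H) = 0.408.
The damped frequency ω_d = ω_n√(1−ζ²) = 248 rad/s.

ω_d ≈ 248 rad/s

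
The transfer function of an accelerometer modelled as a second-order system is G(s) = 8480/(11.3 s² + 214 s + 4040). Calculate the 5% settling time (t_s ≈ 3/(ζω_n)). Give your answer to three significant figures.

t_s ≈ 0.317 s

Dividing through by 11.3: denominator becomes s² + 18.94 s + 357.5.
So ω_n = √357.5 = 18.9 rad/s and ζ = 18.94/(2·18.9) = 0.501.
t_s ≈ 3/(ζω_n) = 0.317 s.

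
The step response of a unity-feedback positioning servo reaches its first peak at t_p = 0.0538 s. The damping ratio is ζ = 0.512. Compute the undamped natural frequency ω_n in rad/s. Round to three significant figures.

Peak time t_p = π/ω_d, so ω_d = π/t_p = π/0.0538 = 58.4 rad/s.
ω_n = ω_d/√(1−ζ²) = 58.4/√0.738 = 68.0 rad/s.

ω_n ≈ 68.0 rad/s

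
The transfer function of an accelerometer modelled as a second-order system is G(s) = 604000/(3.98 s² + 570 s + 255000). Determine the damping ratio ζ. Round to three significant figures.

ζ ≈ 0.283

Dividing through by 3.98: denominator becomes s² + 143.2 s + 64070.
So ω_n = √64070 = 253 rad/s and ζ = 143.2/(2·253) = 0.283.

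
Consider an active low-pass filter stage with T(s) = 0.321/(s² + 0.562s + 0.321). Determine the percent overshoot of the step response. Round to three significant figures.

ω_n = √0.321 = 0.567 rad/s; ζ = 0.562/(2·0.567) = 0.496.
Overshoot: exp(−π·0.496/√(1−0.496²)) = 0.166, i.e. 16.6%.

%OS ≈ 16.6%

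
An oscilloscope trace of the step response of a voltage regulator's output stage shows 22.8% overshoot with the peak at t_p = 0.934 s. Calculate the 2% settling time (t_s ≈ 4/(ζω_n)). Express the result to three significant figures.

t_s ≈ 2.53 s

From the overshoot, ζ = −ln(OS)/√(π²+ln²(OS)) = 0.426.
t_p = π/ω_d ⇒ ω_d = 3.36 rad/s; then ω_n = ω_d/√(1−ζ²) = 3.72 rad/s.
t_s ≈ 4/(ζω_n) = 4/(0.426·3.72) = 2.53 s.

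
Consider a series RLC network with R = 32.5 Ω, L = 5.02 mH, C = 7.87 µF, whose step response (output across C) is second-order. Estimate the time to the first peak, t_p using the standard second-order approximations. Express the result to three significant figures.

t_p ≈ 0.000816 s

For a series RLC circuit (capacitor voltage as output), ω_n = 1/√(LC) = 1/√(5.02 mH · 7.87 µF) = 5030 rad/s.
ζ = (R/2)·√(C/L) = (32.5/2)·√(7.87 µF/5.02 mH) = 0.643.
ω_d = ω_n√(1−ζ²) = 3850 rad/s. t_p = π/ω_d = 0.000816 s.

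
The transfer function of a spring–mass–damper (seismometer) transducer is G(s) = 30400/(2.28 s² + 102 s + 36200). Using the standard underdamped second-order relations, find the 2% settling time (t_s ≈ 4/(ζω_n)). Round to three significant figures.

t_s ≈ 0.179 s

Dividing through by 2.28: denominator becomes s² + 44.74 s + 15880.
So ω_n = √15880 = 126 rad/s and ζ = 44.74/(2·126) = 0.178.
t_s ≈ 4/(ζω_n) = 0.179 s.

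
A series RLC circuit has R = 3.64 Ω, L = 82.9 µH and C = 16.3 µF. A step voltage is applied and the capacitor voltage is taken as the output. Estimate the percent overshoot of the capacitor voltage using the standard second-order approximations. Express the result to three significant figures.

For a series RLC circuit (capacitor voltage as output), ω_n = 1/√(LC) = 1/√(82.9 µH · 16.3 µF) = 27200 rad/s.
ζ = (R/2)·√(C/L) = (3.64/2)·√(16.3 µF/82.9 µH) = 0.807.
Overshoot: exp(−π·0.807/√(1−0.807²)) = 0.0137, i.e. 1.37%.

%OS ≈ 1.37%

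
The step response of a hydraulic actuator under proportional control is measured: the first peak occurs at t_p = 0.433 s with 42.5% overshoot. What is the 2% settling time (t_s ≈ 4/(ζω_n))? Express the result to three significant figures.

t_s ≈ 2.02 s

ζ from %OS: ζ = |ln 0.425|/√(π²+ln²0.425) = 0.263.
t_p = π/ω_d ⇒ ω_d = 7.26 rad/s; then ω_n = ω_d/√(1−ζ²) = 7.52 rad/s.
t_s ≈ 4/(ζω_n) = 4/(0.263·7.52) = 2.02 s.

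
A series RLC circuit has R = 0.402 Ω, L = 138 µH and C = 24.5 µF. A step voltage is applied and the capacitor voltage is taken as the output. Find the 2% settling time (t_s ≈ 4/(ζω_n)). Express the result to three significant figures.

t_s ≈ 0.00275 s

For a series RLC circuit (capacitor voltage as output), ω_n = 1/√(LC) = 1/√(138 µH · 24.5 µF) = 17200 rad/s.
ζ = (R/2)·√(C/L) = (0.402/2)·√(24.5 µF/138 µH) = 0.0847.
t_s ≈ 4/(ζω_n) = 0.00275 s.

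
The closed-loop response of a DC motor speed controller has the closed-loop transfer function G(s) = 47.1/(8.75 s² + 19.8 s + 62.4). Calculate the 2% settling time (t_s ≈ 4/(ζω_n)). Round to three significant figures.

Dividing through by 8.75: denominator becomes s² + 2.263 s + 7.131.
So ω_n = √7.131 = 2.67 rad/s and ζ = 2.263/(2·2.67) = 0.424.
t_s ≈ 4/(ζω_n) = 3.54 s.

t_s ≈ 3.54 s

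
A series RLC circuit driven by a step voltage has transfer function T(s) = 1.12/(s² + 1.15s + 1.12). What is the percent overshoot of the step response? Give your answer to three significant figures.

ω_n = √1.12 = 1.06 rad/s; ζ = 1.15/(2·1.06) = 0.543.
%OS = 100·exp(−πζ/√(1−ζ²)) = 13.1%.

%OS ≈ 13.1%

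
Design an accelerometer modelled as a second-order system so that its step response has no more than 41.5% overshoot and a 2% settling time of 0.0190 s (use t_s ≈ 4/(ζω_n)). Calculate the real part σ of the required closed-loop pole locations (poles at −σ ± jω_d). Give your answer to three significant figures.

σ ≈ 211

The settling-time spec alone fixes σ = ζω_n = 4/t_s = 4/0.0190 = 211.
(Overshoot then fixes ζ = 0.270 and hence ω_d = σ·√(1−ζ²)/ζ = 752 rad/s.)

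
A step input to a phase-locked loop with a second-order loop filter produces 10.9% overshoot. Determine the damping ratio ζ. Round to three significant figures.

Inverting the overshoot relation: ζ = |ln 0.109|/√(π² + ln²0.109) = 0.576.

ζ ≈ 0.576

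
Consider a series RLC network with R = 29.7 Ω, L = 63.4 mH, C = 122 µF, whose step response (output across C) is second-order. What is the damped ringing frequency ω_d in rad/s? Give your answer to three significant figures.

For a series RLC circuit (capacitor voltage as output), ω_n = 1/√(LC) = 1/√(63.4 mH · 122 µF) = 360 rad/s.
ζ = (R/2)·√(C/L) = (29.7/2)·√(122 µF/63.4 mH) = 0.651.
The damped frequency ω_d = ω_n√(1−ζ²) = 273 rad/s.

ω_d ≈ 273 rad/s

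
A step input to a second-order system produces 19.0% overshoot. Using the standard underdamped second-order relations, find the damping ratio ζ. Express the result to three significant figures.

ζ ≈ 0.467

Inverting the overshoot relation: ζ = |ln 0.190|/√(π² + ln²0.190) = 0.467.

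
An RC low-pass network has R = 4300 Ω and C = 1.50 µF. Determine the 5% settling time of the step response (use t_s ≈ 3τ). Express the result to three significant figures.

τ = RC = 4300 × 1.50 µF = 0.00645 s.
t_s ≈ 3τ = 0.0193 s.

t_s ≈ 0.0193 s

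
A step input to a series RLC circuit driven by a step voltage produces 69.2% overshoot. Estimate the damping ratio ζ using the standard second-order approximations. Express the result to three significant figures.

ζ ≈ 0.116

From %OS = 100·exp(−πζ/√(1−ζ²)), invert to get ζ = −ln(OS)/√(π² + ln²(OS)) with OS = 0.692.
−ln 0.692 = 0.3682, so ζ = 0.3682/√(π² + 0.1355) = 0.116.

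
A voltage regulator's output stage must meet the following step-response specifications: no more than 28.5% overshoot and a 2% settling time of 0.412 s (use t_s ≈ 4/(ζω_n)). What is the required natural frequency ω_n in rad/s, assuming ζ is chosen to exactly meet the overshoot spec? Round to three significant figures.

ζ = −ln(OS)/√(π² + (ln OS)²). With OS = 0.285, ln OS = −1.255 and ζ = 1.255/3.383 = 0.371.
Then ω_n = 4/(ζ t_s) = 4/(0.371 × 0.412) = 26.2 rad/s.

ω_n ≈ 26.2 rad/s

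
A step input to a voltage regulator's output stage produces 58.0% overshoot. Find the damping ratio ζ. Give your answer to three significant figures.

ζ ≈ 0.171

ζ = −ln(OS)/√(π² + (ln OS)²). With OS = 0.580, ln OS = −0.5447 and ζ = 0.5447/3.188 = 0.171.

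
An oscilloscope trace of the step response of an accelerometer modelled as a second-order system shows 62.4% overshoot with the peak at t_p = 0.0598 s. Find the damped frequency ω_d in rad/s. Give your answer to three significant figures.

t_p = π/ω_d, so ω_d = π/0.0598 = 52.5 rad/s.

ω_d ≈ 52.5 rad/s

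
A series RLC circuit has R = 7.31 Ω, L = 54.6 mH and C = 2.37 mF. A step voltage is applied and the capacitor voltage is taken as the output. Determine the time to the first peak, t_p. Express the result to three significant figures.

t_p ≈ 0.0551 s

For a series RLC circuit (capacitor voltage as output), ω_n = 1/√(LC) = 1/√(54.6 mH · 2.37 mF) = 87.9 rad/s.
ζ = (R/2)·√(C/L) = (7.31/2)·√(2.37 mF/54.6 mH) = 0.761.
ω_d = 87.9·√(1 − 0.761²) = 57.0 rad/s. t_p = π/ω_d = 0.0551 s.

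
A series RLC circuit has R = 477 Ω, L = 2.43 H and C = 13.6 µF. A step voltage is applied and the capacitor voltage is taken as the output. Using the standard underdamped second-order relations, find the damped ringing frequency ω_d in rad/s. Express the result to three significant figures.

For a series RLC circuit (capacitor voltage as output), ω_n = 1/√(LC) = 1/√(2.43 H · 13.6 µF) = 174 rad/s.
ζ = (R/2)·√(C/L) = (477/2)·√(13.6 µF/2.43 H) = 0.564.
The damped frequency ω_d = ω_n√(1−ζ²) = 144 rad/s.

ω_d ≈ 144 rad/s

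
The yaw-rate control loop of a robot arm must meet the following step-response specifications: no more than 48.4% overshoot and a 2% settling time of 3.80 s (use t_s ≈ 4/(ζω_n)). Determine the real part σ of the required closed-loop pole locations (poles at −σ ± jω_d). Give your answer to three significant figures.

The settling-time spec alone fixes σ = ζω_n = 4/t_s = 4/3.80 = 1.05.
(Overshoot then fixes ζ = 0.225 and hence ω_d = σ·√(1−ζ²)/ζ = 4.56 rad/s.)

σ ≈ 1.05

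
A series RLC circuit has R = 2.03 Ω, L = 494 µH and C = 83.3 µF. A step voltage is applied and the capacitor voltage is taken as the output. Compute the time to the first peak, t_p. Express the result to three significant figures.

t_p ≈ 0.000701 s

For a series RLC circuit (capacitor voltage as output), ω_n = 1/√(LC) = 1/√(494 µH · 83.3 µF) = 4930 rad/s.
ζ = (R/2)·√(C/L) = (2.03/2)·√(83.3 µF/494 µH) = 0.417.
The damped frequency ω_d = ω_n√(1−ζ²) = 4480 rad/s. t_p = π/ω_d = 0.000701 s.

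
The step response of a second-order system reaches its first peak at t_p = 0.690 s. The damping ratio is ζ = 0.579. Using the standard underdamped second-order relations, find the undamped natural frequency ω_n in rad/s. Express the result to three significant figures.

Peak time t_p = π/ω_d, so ω_d = π/t_p = π/0.690 = 4.55 rad/s.
ω_n = ω_d/√(1−ζ²) = 4.55/√0.665 = 5.58 rad/s.

ω_n ≈ 5.58 rad/s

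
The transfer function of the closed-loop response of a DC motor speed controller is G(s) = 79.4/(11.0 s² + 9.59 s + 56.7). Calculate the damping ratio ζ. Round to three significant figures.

Dividing through by 11.0: denominator becomes s² + 0.8718 s + 5.155.
So ω_n = √5.155 = 2.27 rad/s and ζ = 0.8718/(2·2.27) = 0.192.

ζ ≈ 0.192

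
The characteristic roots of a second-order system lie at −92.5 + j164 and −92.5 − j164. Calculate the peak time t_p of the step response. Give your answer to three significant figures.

t_p ≈ 0.0192 s

t_p = π/ω_d with ω_d = 164 (the imaginary part), so t_p = 0.0192 s.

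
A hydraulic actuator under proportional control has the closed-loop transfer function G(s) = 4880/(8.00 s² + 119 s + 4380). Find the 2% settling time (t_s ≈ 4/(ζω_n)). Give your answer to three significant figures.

t_s ≈ 0.538 s

Dividing through by 8.00: denominator becomes s² + 14.88 s + 547.5.
So ω_n = √547.5 = 23.4 rad/s and ζ = 14.88/(2·23.4) = 0.318.
t_s ≈ 4/(ζω_n) = 0.538 s.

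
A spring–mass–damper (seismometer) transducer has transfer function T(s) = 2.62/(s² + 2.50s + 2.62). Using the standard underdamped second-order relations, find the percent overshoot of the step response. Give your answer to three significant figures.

%OS ≈ 2.20%

Matching coefficients with s² + 2ζω_n s + ω_n² gives ω_n² = 2.62 ⇒ ω_n = 1.62 rad/s, and ζ = 2.50/(2ω_n) = 0.772.
%OS = 100 e^{−πζ/√(1−ζ²)} with ζ = 0.772 gives 2.20%.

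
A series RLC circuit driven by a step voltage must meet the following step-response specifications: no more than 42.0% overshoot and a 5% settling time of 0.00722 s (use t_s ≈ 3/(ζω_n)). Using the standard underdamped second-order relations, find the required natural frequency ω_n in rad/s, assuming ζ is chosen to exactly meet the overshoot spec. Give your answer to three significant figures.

ω_n ≈ 1560 rad/s

Inverting the overshoot relation: ζ = |ln 0.420|/√(π² + ln²0.420) = 0.266.
Then ω_n = 3/(ζ t_s) = 3/(0.266 × 0.00722) = 1560 rad/s.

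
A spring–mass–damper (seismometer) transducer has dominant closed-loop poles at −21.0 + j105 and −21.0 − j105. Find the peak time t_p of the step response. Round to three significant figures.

t_p = π/ω_d with ω_d = 105 (the imaginary part), so t_p = 0.0299 s.

t_p ≈ 0.0299 s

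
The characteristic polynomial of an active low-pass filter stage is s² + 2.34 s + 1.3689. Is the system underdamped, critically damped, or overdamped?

a² − 4b = 2.34² − 4·1.3689 = 0 (repeated real root); the system is critically damped.

critically damped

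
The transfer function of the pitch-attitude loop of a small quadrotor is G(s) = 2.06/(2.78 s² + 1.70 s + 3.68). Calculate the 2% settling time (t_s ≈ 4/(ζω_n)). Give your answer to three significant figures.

t_s ≈ 13.1 s

Dividing through by 2.78: denominator becomes s² + 0.6115 s + 1.324.
So ω_n = √1.324 = 1.15 rad/s and ζ = 0.6115/(2·1.15) = 0.266.
t_s ≈ 4/(ζω_n) = 13.1 s.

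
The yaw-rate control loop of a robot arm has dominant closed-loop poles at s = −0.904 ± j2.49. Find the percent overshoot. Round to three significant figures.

%OS ≈ 32.0%

The poles are at −σ ± jω_d with σ = 0.904 and ω_d = 2.49, so ω_n = √(σ²+ω_d²) = 2.65 rad/s and ζ = σ/ω_n = 0.341.
Overshoot: exp(−π·0.341/√(1−0.341²)) = 0.320, i.e. 32.0%.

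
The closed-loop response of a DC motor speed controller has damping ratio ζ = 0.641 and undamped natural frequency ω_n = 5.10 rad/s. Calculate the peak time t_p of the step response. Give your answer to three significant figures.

The damped frequency is ω_d = ω_n√(1−ζ²) = 5.10·√(1−0.411) = 3.91 rad/s.
Peak time t_p = π/ω_d = π/3.91 = 0.803 s.

t_p ≈ 0.803 s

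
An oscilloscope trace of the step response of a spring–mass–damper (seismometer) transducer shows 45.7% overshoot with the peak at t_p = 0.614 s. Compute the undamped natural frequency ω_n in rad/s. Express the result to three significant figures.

The overshoot fixes ζ = −ln(OS)/√(π²+ln²(OS)) = 0.242.
From t_p = π/ω_d, ω_d = π/0.614 = 5.12 rad/s, so ω_n = ω_d/√(1−ζ²) = 5.27 rad/s.

ω_n ≈ 5.27 rad/s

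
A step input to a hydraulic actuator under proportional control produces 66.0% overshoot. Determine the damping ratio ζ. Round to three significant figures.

ζ ≈ 0.131

ζ = −ln(OS)/√(π² + (ln OS)²). With OS = 0.660, ln OS = −0.4155 and ζ = 0.4155/3.169 = 0.131.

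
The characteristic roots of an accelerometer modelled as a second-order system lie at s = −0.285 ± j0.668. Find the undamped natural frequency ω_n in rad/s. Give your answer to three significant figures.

ω_n ≈ 0.726 rad/s

The poles are at −σ ± jω_d with σ = 0.285 and ω_d = 0.668, so ω_n = √(σ²+ω_d²) = 0.726 rad/s and ζ = σ/ω_n = 0.392.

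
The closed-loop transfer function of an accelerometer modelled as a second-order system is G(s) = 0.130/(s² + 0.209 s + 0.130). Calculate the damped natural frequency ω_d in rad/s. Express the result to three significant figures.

ω_d ≈ 0.345 rad/s

Comparing the denominator to s² + 2ζω_n s + ω_n²: ω_n = √0.130 = 0.361 rad/s, and 2ζω_n = 0.209 so ζ = 0.209/(2·0.361) = 0.290.
ω_d = 0.361·√(1 − 0.290²) = 0.345 rad/s.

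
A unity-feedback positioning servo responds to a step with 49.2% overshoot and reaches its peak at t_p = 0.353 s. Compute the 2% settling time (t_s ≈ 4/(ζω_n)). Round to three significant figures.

ζ from %OS: ζ = |ln 0.492|/√(π²+ln²0.492) = 0.220.
t_p = π/ω_d ⇒ ω_d = 8.90 rad/s; then ω_n = ω_d/√(1−ζ²) = 9.12 rad/s.
t_s ≈ 4/(ζω_n) = 4/(0.220·9.12) = 1.99 s.

t_s ≈ 1.99 s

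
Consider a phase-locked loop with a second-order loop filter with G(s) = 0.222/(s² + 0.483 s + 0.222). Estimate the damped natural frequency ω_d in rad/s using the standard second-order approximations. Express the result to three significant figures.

ω_d ≈ 0.405 rad/s

Comparing the denominator to s² + 2ζω_n s + ω_n²: ω_n = √0.222 = 0.471 rad/s, and 2ζω_n = 0.483 so ζ = 0.483/(2·0.471) = 0.513.
ω_d = 0.471·√(1 − 0.513²) = 0.405 rad/s.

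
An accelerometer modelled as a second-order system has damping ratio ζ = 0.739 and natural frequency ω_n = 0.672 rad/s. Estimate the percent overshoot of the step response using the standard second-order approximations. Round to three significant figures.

%OS ≈ 3.19%

For an underdamped second-order system, %OS = 100·exp(−πζ/√(1−ζ²)).
πζ/√(1−ζ²) = π·0.739/√(1−0.546) = 3.446, so %OS = 100·e^(−3.446) = 3.19%.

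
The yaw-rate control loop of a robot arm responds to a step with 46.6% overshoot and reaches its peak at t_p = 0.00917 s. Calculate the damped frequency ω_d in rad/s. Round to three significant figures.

ω_d ≈ 343 rad/s

t_p = π/ω_d, so ω_d = π/0.00917 = 343 rad/s.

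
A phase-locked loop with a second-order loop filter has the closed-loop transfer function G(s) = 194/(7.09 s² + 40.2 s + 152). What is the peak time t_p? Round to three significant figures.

t_p ≈ 0.858 s

Dividing through by 7.09: denominator becomes s² + 5.670 s + 21.44.
So ω_n = √21.44 = 4.63 rad/s and ζ = 5.670/(2·4.63) = 0.612.
ω_d = ω_n√(1−ζ²) = 3.66 rad/s. t_p = π/ω_d = 0.858 s.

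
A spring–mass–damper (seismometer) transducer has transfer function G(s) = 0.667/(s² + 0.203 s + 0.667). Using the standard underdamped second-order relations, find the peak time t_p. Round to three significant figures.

Comparing the denominator to s² + 2ζω_n s + ω_n²: ω_n = √0.667 = 0.817 rad/s, and 2ζω_n = 0.203 so ζ = 0.203/(2·0.817) = 0.124.
ω_d = ω_n√(1−ζ²) = 0.810 rad/s. Then t_p = π/ω_d = 3.88 s.

t_p ≈ 3.88 s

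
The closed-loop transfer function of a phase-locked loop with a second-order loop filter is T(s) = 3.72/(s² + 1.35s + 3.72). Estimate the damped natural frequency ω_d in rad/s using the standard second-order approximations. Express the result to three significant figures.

ω_d ≈ 1.81 rad/s

Matching coefficients with s² + 2ζω_n s + ω_n² gives ω_n² = 3.72 ⇒ ω_n = 1.93 rad/s, and ζ = 1.35/(2ω_n) = 0.350.
The damped frequency ω_d = ω_n√(1−ζ²) = 1.81 rad/s.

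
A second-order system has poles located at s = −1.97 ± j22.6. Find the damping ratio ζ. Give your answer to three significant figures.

The poles are at −σ ± jω_d with σ = 1.97 and ω_d = 22.6, so ω_n = √(σ²+ω_d²) = 22.7 rad/s and ζ = σ/ω_n = 0.0868.

ζ ≈ 0.0868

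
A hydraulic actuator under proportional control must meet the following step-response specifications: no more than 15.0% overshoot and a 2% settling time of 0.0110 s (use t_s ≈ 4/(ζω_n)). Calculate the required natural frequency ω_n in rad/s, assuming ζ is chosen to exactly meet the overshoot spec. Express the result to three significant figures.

ζ = −ln(OS)/√(π² + (ln OS)²). With OS = 0.150, ln OS = −1.897 and ζ = 1.897/3.670 = 0.517.
From t_s ≈ 4/(ζω_n): ω_n = 4/(ζ·t_s) = 4/(0.517·0.0110) = 703 rad/s.

ω_n ≈ 703 rad/s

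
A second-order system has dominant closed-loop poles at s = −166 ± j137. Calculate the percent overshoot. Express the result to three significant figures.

%OS ≈ 2.22%

With σ = 166, ω_d = 137: ω_n = √(σ²+ω_d²) = 215 rad/s, ζ = σ/ω_n = 0.771.
%OS = 100·exp(−πζ/√(1−ζ²)) = 2.22%.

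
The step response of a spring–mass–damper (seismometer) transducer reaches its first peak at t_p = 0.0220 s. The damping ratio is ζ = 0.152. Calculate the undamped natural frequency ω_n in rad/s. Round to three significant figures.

ω_n ≈ 144 rad/s

Peak time t_p = π/ω_d, so ω_d = π/t_p = π/0.0220 = 143 rad/s.
ω_n = ω_d/√(1−ζ²) = 143/√0.977 = 144 rad/s.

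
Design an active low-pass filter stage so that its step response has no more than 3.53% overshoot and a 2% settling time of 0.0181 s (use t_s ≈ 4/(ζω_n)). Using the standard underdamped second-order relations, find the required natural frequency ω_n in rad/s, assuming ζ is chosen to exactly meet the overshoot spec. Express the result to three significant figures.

ω_n ≈ 303 rad/s

ζ = −ln(OS)/√(π² + (ln OS)²). With OS = 0.0353, ln OS = −3.344 and ζ = 3.344/4.588 = 0.729.
Then ω_n = 4/(ζ t_s) = 4/(0.729 × 0.0181) = 303 rad/s.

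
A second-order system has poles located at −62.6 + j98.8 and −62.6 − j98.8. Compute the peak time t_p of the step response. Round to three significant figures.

t_p = π/ω_d with ω_d = 98.8 (the imaginary part), so t_p = 0.0318 s.

t_p ≈ 0.0318 s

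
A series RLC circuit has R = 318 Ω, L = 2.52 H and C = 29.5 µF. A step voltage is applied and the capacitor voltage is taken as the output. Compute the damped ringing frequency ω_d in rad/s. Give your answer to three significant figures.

For a series RLC circuit (capacitor voltage as output), ω_n = 1/√(LC) = 1/√(2.52 H · 29.5 µF) = 116 rad/s.
ζ = (R/2)·√(C/L) = (318/2)·√(29.5 µF/2.52 H) = 0.544.
ω_d = 116·√(1 − 0.544²) = 97.3 rad/s.

ω_d ≈ 97.3 rad/s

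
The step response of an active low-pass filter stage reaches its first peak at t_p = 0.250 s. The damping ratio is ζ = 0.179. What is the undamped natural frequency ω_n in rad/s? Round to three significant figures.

Peak time t_p = π/ω_d, so ω_d = π/t_p = π/0.250 = 12.6 rad/s.
ω_n = ω_d/√(1−ζ²) = 12.6/√0.968 = 12.8 rad/s.

ω_n ≈ 12.8 rad/s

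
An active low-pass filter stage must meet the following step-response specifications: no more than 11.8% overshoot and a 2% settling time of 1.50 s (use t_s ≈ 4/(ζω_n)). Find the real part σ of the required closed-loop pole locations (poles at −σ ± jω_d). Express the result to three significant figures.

The settling-time spec alone fixes σ = ζω_n = 4/t_s = 4/1.50 = 2.67.
(Overshoot then fixes ζ = 0.562 and hence ω_d = σ·√(1−ζ²)/ζ = 3.92 rad/s.)

σ ≈ 2.67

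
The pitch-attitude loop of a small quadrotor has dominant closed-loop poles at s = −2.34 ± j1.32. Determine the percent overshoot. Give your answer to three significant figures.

%OS ≈ 0.381%

With σ = 2.34, ω_d = 1.32: ω_n = √(σ²+ω_d²) = 2.69 rad/s, ζ = σ/ω_n = 0.871.
%OS = 100 e^{−πζ/√(1−ζ²)} with ζ = 0.871 gives 0.381%.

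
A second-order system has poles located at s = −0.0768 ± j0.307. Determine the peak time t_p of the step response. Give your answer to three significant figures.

t_p ≈ 10.2 s

t_p = π/ω_d with ω_d = 0.307 (the imaginary part), so t_p = 10.2 s.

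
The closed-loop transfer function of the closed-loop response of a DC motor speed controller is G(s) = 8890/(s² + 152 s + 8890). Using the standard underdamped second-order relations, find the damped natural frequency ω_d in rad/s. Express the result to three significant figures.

ω_n = √8890 = 94.3 rad/s; ζ = 152/(2·94.3) = 0.806.
ω_d = ω_n√(1−ζ²) = 55.8 rad/s.

ω_d ≈ 55.8 rad/s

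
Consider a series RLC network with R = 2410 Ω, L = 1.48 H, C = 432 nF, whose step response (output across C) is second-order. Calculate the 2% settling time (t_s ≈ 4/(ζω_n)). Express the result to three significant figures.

t_s ≈ 0.00491 s

For a series RLC circuit (capacitor voltage as output), ω_n = 1/√(LC) = 1/√(1.48 H · 432 nF) = 1250 rad/s.
ζ = (R/2)·√(C/L) = (2410/2)·√(432 nF/1.48 H) = 0.651.
t_s ≈ 4/(ζω_n) = 0.00491 s.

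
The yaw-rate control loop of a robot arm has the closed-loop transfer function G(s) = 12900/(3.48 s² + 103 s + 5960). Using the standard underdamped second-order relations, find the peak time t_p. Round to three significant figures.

Dividing through by 3.48: denominator becomes s² + 29.60 s + 1713.
So ω_n = √1713 = 41.4 rad/s and ζ = 29.60/(2·41.4) = 0.358.
ω_d = ω_n√(1−ζ²) = 38.6 rad/s. t_p = π/ω_d = 0.0813 s.

t_p ≈ 0.0813 s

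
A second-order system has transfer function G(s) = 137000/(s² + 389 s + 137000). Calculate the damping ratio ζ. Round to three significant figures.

Comparing the denominator to s² + 2ζω_n s + ω_n²: ω_n = √137000 = 370 rad/s, and 2ζω_n = 389 so ζ = 389/(2·370) = 0.525.

ζ ≈ 0.525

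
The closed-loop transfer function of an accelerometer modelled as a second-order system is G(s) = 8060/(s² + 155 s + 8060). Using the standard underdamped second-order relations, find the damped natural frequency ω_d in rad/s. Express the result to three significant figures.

Matching coefficients with s² + 2ζω_n s + ω_n² gives ω_n² = 8060 ⇒ ω_n = 89.8 rad/s, and ζ = 155/(2ω_n) = 0.863.
ω_d = 89.8·√(1 − 0.863²) = 45.3 rad/s.

ω_d ≈ 45.3 rad/s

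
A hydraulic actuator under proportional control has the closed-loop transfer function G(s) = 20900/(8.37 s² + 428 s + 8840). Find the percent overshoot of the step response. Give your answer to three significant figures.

%OS ≈ 1.82%

Dividing through by 8.37: denominator becomes s² + 51.14 s + 1056.
So ω_n = √1056 = 32.5 rad/s and ζ = 51.14/(2·32.5) = 0.787.
%OS = 100 e^{−πζ/√(1−ζ²)} with ζ = 0.787 gives 1.82%.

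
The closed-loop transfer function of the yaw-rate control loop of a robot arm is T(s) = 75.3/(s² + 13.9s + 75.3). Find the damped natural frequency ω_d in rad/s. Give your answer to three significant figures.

Comparing the denominator to s² + 2ζω_n s + ω_n²: ω_n = √75.3 = 8.68 rad/s, and 2ζω_n = 13.9 so ζ = 13.9/(2·8.68) = 0.801.
ω_d = 8.68·√(1 − 0.801²) = 5.20 rad/s.

ω_d ≈ 5.20 rad/s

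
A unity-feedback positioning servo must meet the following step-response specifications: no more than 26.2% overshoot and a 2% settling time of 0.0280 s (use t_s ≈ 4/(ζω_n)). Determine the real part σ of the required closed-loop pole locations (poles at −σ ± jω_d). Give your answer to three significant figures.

σ ≈ 143

The settling-time spec alone fixes σ = ζω_n = 4/t_s = 4/0.0280 = 143.
(Overshoot then fixes ζ = 0.392 and hence ω_d = σ·√(1−ζ²)/ζ = 335 rad/s.)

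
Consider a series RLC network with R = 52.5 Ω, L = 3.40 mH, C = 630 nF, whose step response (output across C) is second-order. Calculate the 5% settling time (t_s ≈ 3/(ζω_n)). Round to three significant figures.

t_s ≈ 0.000389 s

For a series RLC circuit (capacitor voltage as output), ω_n = 1/√(LC) = 1/√(3.40 mH · 630 nF) = 21600 rad/s.
ζ = (R/2)·√(C/L) = (52.5/2)·√(630 nF/3.40 mH) = 0.357.
t_s ≈ 3/(ζω_n) = 0.000389 s.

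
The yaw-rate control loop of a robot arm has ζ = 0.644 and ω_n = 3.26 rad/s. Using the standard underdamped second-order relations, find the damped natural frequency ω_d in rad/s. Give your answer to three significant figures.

ω_d = ω_n√(1−ζ²) = 3.26·√0.585 = 2.49 rad/s.

ω_d ≈ 2.49 rad/s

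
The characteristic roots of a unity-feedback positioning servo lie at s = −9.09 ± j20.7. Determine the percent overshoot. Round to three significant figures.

%OS ≈ 25.2%

With σ = 9.09, ω_d = 20.7: ω_n = √(σ²+ω_d²) = 22.6 rad/s, ζ = σ/ω_n = 0.402.
%OS = 100·exp(−πζ/√(1−ζ²)) = 25.2%.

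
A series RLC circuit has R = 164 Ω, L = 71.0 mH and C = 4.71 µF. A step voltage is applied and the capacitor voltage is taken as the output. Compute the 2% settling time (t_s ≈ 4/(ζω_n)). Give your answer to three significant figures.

For a series RLC circuit (capacitor voltage as output), ω_n = 1/√(LC) = 1/√(71.0 mH · 4.71 µF) = 1730 rad/s.
ζ = (R/2)·√(C/L) = (164/2)·√(4.71 µF/71.0 mH) = 0.668.
t_s ≈ 4/(ζω_n) = 0.00346 s.

t_s ≈ 0.00346 s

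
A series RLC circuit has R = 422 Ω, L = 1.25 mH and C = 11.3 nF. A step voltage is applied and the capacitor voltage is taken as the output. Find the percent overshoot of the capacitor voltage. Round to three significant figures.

%OS ≈ 7.59%

For a series RLC circuit (capacitor voltage as output), ω_n = 1/√(LC) = 1/√(1.25 mH · 11.3 nF) = 266000 rad/s.
ζ = (R/2)·√(C/L) = (422/2)·√(11.3 nF/1.25 mH) = 0.634.
%OS = 100·exp(−πζ/√(1−ζ²)) = 7.59%.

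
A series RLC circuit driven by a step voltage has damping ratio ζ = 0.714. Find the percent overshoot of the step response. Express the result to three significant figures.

%OS ≈ 4.06%

For an underdamped second-order system, %OS = 100·exp(−πζ/√(1−ζ²)).
πζ/√(1−ζ²) = π·0.714/√(1−0.510) = 3.204, so %OS = 100·e^(−3.204) = 4.06%.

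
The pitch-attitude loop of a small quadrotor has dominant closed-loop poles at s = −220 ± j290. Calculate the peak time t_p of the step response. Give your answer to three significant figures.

t_p = π/ω_d with ω_d = 290 (the imaginary part), so t_p = 0.0108 s.

t_p ≈ 0.0108 s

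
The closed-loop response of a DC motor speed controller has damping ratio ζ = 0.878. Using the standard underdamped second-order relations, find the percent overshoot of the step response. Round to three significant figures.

For an underdamped second-order system, %OS = 100·exp(−πζ/√(1−ζ²)).
πζ/√(1−ζ²) = π·0.878/√(1−0.771) = 5.763, so %OS = 100·e^(−5.763) = 0.314%.

%OS ≈ 0.314%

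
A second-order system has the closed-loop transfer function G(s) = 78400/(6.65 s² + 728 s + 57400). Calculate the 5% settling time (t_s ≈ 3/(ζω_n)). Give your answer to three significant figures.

Dividing through by 6.65: denominator becomes s² + 109.5 s + 8632.
So ω_n = √8632 = 92.9 rad/s and ζ = 109.5/(2·92.9) = 0.589.
t_s ≈ 3/(ζω_n) = 0.0548 s.

t_s ≈ 0.0548 s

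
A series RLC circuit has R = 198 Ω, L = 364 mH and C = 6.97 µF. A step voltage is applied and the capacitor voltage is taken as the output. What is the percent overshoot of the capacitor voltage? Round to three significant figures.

%OS ≈ 22.1%

For a series RLC circuit (capacitor voltage as output), ω_n = 1/√(LC) = 1/√(364 mH · 6.97 µF) = 628 rad/s.
ζ = (R/2)·√(C/L) = (198/2)·√(6.97 µF/364 mH) = 0.433.
Overshoot: exp(−π·0.433/√(1−0.433²)) = 0.221, i.e. 22.1%.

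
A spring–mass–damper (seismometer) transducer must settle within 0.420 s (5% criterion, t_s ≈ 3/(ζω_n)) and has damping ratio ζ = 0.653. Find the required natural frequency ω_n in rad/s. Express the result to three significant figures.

ω_n ≈ 10.9 rad/s

Rearranging t_s ≈ 3/(ζω_n) gives ω_n = 3/(ζ·t_s) = 3/(0.653 × 0.420) = 10.9 rad/s.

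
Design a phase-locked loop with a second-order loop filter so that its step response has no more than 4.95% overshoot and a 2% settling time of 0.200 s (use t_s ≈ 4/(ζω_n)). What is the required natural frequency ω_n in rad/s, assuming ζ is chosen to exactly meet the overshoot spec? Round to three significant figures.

ω_n ≈ 28.9 rad/s

From %OS = 100·exp(−πζ/√(1−ζ²)), invert to get ζ = −ln(OS)/√(π² + ln²(OS)) with OS = 0.0495.
−ln 0.0495 = 3.006, so ζ = 3.006/√(π² + 9.035) = 0.691.
Then ω_n = 4/(ζ t_s) = 4/(0.691 × 0.200) = 28.9 rad/s.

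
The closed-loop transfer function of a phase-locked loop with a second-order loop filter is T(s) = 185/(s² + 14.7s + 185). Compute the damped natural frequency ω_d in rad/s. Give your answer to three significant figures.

ω_d ≈ 11.4 rad/s

Comparing the denominator to s² + 2ζω_n s + ω_n²: ω_n = √185 = 13.6 rad/s, and 2ζω_n = 14.7 so ζ = 14.7/(2·13.6) = 0.540.
ω_d = ω_n√(1−ζ²) = 11.4 rad/s.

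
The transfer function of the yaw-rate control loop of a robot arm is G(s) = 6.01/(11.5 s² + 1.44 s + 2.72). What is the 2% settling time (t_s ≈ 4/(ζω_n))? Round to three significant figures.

t_s ≈ 63.9 s

Dividing through by 11.5: denominator becomes s² + 0.1252 s + 0.2365.
So ω_n = √0.2365 = 0.486 rad/s and ζ = 0.1252/(2·0.486) = 0.129.
t_s ≈ 4/(ζω_n) = 63.9 s.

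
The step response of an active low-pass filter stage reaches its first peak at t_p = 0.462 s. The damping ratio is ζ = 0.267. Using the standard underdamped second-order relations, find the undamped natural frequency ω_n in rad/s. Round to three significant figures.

Peak time t_p = π/ω_d, so ω_d = π/t_p = π/0.462 = 6.80 rad/s.
ω_n = ω_d/√(1−ζ²) = 6.80/√0.929 = 7.06 rad/s.

ω_n ≈ 7.06 rad/s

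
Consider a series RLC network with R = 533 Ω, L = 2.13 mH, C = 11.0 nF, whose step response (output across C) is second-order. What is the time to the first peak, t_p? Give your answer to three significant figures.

t_p ≈ 0.0000191 s

For a series RLC circuit (capacitor voltage as output), ω_n = 1/√(LC) = 1/√(2.13 mH · 11.0 nF) = 207000 rad/s.
ζ = (R/2)·√(C/L) = (533/2)·√(11.0 nF/2.13 mH) = 0.606.
ω_d = ω_n√(1−ζ²) = 164000 rad/s. t_p = π/ω_d = 0.0000191 s.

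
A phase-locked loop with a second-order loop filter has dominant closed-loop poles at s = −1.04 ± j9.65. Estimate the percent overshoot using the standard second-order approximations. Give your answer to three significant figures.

The poles are at −σ ± jω_d with σ = 1.04 and ω_d = 9.65, so ω_n = √(σ²+ω_d²) = 9.71 rad/s and ζ = σ/ω_n = 0.107.
Overshoot: exp(−π·0.107/√(1−0.107²)) = 0.713, i.e. 71.3%.

%OS ≈ 71.3%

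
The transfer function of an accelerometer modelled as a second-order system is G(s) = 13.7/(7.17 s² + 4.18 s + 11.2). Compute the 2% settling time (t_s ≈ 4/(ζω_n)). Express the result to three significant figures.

Dividing through by 7.17: denominator becomes s² + 0.5830 s + 1.562.
So ω_n = √1.562 = 1.25 rad/s and ζ = 0.5830/(2·1.25) = 0.233.
t_s ≈ 4/(ζω_n) = 13.7 s.

t_s ≈ 13.7 s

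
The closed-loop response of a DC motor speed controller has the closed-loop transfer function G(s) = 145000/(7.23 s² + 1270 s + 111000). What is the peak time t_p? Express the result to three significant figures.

Dividing through by 7.23: denominator becomes s² + 175.7 s + 15350.
So ω_n = √15350 = 124 rad/s and ζ = 175.7/(2·124) = 0.709.
ω_d = ω_n√(1−ζ²) = 87.4 rad/s. t_p = π/ω_d = 0.0359 s.

t_p ≈ 0.0359 s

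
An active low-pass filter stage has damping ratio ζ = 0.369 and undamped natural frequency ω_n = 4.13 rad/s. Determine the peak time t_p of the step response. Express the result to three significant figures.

t_p ≈ 0.818 s

The damped frequency is ω_d = ω_n√(1−ζ²) = 4.13·√(1−0.136) = 3.84 rad/s.
Peak time t_p = π/ω_d = π/3.84 = 0.818 s.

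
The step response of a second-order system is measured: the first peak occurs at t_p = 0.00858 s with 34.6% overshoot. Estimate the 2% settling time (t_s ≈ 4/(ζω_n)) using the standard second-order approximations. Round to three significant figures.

From the overshoot, ζ = −ln(OS)/√(π²+ln²(OS)) = 0.320.
t_p = π/ω_d ⇒ ω_d = 366 rad/s; then ω_n = ω_d/√(1−ζ²) = 386 rad/s.
t_s ≈ 4/(ζω_n) = 4/(0.320·386) = 0.0323 s.

t_s ≈ 0.0323 s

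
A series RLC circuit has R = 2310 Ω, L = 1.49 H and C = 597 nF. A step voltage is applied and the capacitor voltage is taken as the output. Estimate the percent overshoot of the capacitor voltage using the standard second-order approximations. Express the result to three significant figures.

%OS ≈ 3.45%

For a series RLC circuit (capacitor voltage as output), ω_n = 1/√(LC) = 1/√(1.49 H · 597 nF) = 1060 rad/s.
ζ = (R/2)·√(C/L) = (2310/2)·√(597 nF/1.49 H) = 0.731.
%OS = 100 e^{−πζ/√(1−ζ²)} with ζ = 0.731 gives 3.45%.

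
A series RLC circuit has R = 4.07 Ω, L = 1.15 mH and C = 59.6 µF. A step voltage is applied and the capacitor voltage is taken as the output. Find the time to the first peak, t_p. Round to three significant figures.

t_p ≈ 0.000928 s

For a series RLC circuit (capacitor voltage as output), ω_n = 1/√(LC) = 1/√(1.15 mH · 59.6 µF) = 3820 rad/s.
ζ = (R/2)·√(C/L) = (4.07/2)·√(59.6 µF/1.15 mH) = 0.463.
ω_d = ω_n√(1−ζ²) = 3390 rad/s. t_p = π/ω_d = 0.000928 s.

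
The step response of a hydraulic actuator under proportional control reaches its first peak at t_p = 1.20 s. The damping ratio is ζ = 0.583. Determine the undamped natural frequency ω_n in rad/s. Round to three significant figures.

Peak time t_p = π/ω_d, so ω_d = π/t_p = π/1.20 = 2.62 rad/s.
ω_n = ω_d/√(1−ζ²) = 2.62/√0.660 = 3.22 rad/s.

ω_n ≈ 3.22 rad/s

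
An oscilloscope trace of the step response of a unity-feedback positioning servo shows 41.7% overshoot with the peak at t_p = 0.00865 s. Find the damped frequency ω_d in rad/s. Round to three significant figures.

ω_d ≈ 363 rad/s

t_p = π/ω_d, so ω_d = π/0.00865 = 363 rad/s.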